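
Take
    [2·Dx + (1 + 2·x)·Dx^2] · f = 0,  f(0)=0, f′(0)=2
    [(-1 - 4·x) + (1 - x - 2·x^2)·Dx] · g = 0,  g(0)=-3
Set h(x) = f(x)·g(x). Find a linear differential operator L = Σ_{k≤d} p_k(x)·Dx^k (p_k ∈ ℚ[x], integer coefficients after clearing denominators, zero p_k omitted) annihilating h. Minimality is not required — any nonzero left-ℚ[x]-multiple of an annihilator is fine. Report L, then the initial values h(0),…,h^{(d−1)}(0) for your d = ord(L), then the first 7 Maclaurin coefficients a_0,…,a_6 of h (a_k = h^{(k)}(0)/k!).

L = (6 + 16·x) + (14·x + 20·x^2)·Dx + (-1 - x + 4·x^2 + 4·x^3)·Dx^2  (order 2).
h: a_k = 0, -6, 0, -20, -8, -336/5, -256/5, …
ICs: h(0) = 0, h′(0) = -6.

f: a_k = 0, 2, -2, 8/3, -4, 32/5, -32/3, …
g: a_k = -3, -3, -9, -15, -33, -63, -129, …
h₀=f·g: eliminate ⇒ L₀, order ≤ 2·1.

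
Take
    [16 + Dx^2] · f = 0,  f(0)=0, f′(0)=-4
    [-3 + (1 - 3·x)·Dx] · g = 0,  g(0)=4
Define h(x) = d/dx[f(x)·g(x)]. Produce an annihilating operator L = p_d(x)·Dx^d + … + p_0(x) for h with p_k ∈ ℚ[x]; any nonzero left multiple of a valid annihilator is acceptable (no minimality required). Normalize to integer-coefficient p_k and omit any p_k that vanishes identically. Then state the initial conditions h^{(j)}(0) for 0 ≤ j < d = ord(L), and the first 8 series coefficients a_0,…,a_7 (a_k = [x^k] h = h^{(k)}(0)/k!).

f: a_k = 0, -4, 0, 32/3, 0, -128/15, 0, 1024/315, …
g: a_k = 4, 12, 36, 108, 324, 972, 2916, 8748, …
Product ⇒ symmetric product L₀, ord ≤ 2.
Differentiate: ansatz ord ≤ ord L₀ ⇒ L.
L = (-2 - 96·x + 144·x^2) + (-6 + 18·x)·Dx + (1 - 6·x + 9·x^2)·Dx^2  (order 2).
h: a_k = -16, -96, -304, -1216, -14192/3, -85152/5, -2678192/45, -21425536/105, …
ICs: h(0) = -16, h′(0) = -96.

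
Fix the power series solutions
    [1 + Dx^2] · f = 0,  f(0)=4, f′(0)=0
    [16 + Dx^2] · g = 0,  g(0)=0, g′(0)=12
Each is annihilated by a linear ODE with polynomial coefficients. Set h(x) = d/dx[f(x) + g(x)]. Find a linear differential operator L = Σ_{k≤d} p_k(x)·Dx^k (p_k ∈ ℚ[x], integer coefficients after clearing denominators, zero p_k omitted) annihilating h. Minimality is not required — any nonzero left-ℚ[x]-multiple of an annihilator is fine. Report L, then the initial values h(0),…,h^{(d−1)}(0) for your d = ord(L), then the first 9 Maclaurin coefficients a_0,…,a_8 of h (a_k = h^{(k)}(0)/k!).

L = 16 + 17·Dx^2 + Dx^4  (order 4).
h: a_k = 12, -4, -96, 2/3, 128, -1/30, -1024/15, 1/1260, 2048/105, …
ICs: h(0) = 12, h′(0) = -4, h′′(0) = -192, h′′′(0) = 4.

f: a_k = 4, 0, -2, 0, 1/6, 0, -1/180, 0, 1/10080, …
g: a_k = 0, 12, 0, -32, 0, 128/5, 0, -1024/105, 0, …
Weyl lclm of L_f,L_g ⇒ L₀ (ord ≤ 4).
h₀' ⇒ L via d/dx closure of L₀.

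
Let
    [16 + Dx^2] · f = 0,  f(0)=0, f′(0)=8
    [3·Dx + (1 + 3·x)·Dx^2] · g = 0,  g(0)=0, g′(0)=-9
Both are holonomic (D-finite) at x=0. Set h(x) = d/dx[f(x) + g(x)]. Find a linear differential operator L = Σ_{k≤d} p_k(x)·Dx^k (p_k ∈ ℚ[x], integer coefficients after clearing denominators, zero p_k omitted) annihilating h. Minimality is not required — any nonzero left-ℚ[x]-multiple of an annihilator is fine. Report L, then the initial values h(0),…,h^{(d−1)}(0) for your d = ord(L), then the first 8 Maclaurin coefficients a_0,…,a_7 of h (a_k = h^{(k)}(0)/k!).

L = (1680 + 2304·x + 3456·x^2) + (272 + 1584·x + 3456·x^2 + 3456·x^3)·Dx + (105 + 144·x + 216·x^2)·Dx^2 + (17 + 99·x + 216·x^2 + 216·x^3)·Dx^3  (order 3).
h: a_k = -1, 27, -145, 243, -1931/3, 2187, -297293/45, 19683, …
ICs: h(0) = -1, h′(0) = 27, h′′(0) = -290.

f: a_k = 0, 8, 0, -64/3, 0, 256/15, 0, -2048/315, …
g: a_k = 0, -9, 27/2, -27, 243/4, -729/5, 729/2, -6561/7, …
Sum ⇒ L₀ = lclm(L_f,L_g) in ℚ(x)⟨Dx⟩.
h₀' ⇒ L via d/dx closure of L₀.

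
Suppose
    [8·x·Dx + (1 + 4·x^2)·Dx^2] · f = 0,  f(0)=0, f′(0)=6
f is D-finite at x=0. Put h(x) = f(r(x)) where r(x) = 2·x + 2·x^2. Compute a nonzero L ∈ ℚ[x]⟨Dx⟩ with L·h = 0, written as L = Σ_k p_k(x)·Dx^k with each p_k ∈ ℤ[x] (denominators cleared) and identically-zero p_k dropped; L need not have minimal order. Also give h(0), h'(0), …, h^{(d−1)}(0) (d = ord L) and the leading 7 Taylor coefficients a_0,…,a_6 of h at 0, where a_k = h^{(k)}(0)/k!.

f: a_k = 0, 6, 0, -8, 0, 96/5, 0, …
Substitute x→r, Dx→(1/r')Dx; clear ⇒ L₀.
L = (-2 + 32·x + 128·x^2 + 192·x^3 + 96·x^4)·Dx + (1 + 2·x + 16·x^2 + 64·x^3 + 80·x^4 + 32·x^5)·Dx^2  (order 2).
h: a_k = 0, 12, 12, -64, -192, 2112/5, 3008, …
ICs: h(0) = 0, h′(0) = 12.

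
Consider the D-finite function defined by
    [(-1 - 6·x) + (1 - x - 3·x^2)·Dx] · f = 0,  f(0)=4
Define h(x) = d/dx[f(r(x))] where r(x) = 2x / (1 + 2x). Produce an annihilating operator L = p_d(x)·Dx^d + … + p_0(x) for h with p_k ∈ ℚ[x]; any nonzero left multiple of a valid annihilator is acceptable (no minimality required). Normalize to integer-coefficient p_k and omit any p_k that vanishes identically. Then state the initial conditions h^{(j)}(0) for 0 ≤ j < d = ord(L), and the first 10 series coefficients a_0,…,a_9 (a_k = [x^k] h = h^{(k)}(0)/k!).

L = (12 + 72·x + 576·x^2 + 672·x^3) + (-1 - 18·x - 48·x^2 + 136·x^3 + 336·x^4)·Dx  (order 1).
h: a_k = 8, 96, 0, 2304, -5760, 55296, -225792, 1400832, -6635520, 35758080, …
ICs: h(0) = 8.

f: a_k = 4, 4, 16, 28, 76, 160, 388, 868, 2032, 4636, …
L₀ from L_f via x↦r, Dx↦r'^{-1}Dx.
h₀' ⇒ L via d/dx closure of L₀.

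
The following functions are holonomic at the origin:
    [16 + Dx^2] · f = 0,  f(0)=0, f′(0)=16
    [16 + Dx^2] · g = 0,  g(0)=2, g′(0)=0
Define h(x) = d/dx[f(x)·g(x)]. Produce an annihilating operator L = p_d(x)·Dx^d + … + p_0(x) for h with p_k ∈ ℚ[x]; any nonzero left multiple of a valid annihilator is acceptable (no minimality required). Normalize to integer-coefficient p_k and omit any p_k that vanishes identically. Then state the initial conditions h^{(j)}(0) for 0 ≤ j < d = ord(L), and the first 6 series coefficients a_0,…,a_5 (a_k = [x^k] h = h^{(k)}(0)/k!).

f: a_k = 0, 16, 0, -128/3, 0, 512/15, …
g: a_k = 2, 0, -16, 0, 64/3, 0, …
h₀=f·g: eliminate ⇒ L₀, order ≤ 2·2.
Derive L from L₀ (diff closure).
L = 64 + Dx^2  (order 2).
h: a_k = 32, 0, -1024, 0, 16384/3, 0, …
ICs: h(0) = 32, h′(0) = 0.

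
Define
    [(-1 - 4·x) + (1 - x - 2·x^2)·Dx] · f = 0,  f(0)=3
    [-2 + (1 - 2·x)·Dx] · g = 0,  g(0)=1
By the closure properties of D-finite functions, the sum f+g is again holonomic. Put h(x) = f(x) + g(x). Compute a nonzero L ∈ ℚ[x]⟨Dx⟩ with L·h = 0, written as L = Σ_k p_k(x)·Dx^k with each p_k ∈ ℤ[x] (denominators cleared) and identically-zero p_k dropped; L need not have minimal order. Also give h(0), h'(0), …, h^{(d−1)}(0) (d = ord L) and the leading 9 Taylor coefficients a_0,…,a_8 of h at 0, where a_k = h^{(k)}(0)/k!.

f: a_k = 3, 3, 9, 15, 33, 63, 129, 255, 513, …
g: a_k = 1, 2, 4, 8, 16, 32, 64, 128, 256, …
f+g: L₀ = lclm(L_f,L_g), ord ≤ 1+1.
L = -4 + (-2 - 8·x)·Dx + (1 - x - 2·x^2)·Dx^2  (order 2).
h: a_k = 4, 5, 13, 23, 49, 95, 193, 383, 769, …
ICs: h(0) = 4, h′(0) = 5.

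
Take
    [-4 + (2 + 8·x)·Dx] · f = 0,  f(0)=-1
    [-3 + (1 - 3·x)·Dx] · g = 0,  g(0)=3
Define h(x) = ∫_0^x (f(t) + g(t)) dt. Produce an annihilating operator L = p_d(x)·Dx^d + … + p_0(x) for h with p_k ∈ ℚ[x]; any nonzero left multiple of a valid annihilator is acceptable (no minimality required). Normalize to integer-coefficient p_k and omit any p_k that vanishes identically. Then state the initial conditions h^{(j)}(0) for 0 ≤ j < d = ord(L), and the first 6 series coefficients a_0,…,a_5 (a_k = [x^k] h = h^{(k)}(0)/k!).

f: a_k = -1, -2, 2, -4, 10, -28, …
g: a_k = 3, 9, 27, 81, 243, 729, …
h₀=f+g: left-lcm gives L₀, ord ≤ 2.
h=∫₀ˣh₀: take L = L₀·Dx.
L = (48 + 108·x)·Dx + (-22 - 120·x - 324·x^2)·Dx^2 + (1 + 19·x + 6·x^2 - 216·x^3)·Dx^3  (order 3).
h: a_k = 0, 2, 7/2, 29/3, 77/4, 253/5, …
ICs: h(0) = 0, h′(0) = 2, h′′(0) = 7.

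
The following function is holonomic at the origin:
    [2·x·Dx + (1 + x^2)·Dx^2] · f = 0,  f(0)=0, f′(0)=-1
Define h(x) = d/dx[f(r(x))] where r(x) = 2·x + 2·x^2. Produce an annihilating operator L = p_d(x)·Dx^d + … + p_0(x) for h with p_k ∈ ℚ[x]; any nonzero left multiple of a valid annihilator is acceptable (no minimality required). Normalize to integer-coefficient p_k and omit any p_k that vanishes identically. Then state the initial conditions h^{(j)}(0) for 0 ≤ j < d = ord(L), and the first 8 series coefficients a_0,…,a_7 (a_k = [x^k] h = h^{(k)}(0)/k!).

f: a_k = 0, -1, 0, 1/3, 0, -1/5, 0, 1/7, …
f∘r: x↦r, Dx↦Dx/r' in L_f ⇒ L₀.
h=h₀': d/dx-closure on L₀ ⇒ L.
L = (-2 + 8·x + 32·x^2 + 48·x^3 + 24·x^4) + (1 + 2·x + 4·x^2 + 16·x^3 + 20·x^4 + 8·x^5)·Dx  (order 1).
h: a_k = -2, -4, 8, 32, 8, -176, -320, 512, …
ICs: h(0) = -2.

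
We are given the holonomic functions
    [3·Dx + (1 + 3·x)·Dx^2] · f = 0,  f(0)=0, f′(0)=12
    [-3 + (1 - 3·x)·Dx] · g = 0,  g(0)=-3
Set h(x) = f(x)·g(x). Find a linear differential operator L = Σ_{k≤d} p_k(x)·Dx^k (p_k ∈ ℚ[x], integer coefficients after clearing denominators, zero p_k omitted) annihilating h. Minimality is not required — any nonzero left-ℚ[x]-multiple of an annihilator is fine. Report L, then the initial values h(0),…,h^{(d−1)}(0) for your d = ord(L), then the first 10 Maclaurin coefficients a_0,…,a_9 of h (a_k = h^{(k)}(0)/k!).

L = 9 + (3 + 27·x)·Dx + (-1 + 9·x^2)·Dx^2  (order 2).
h: a_k = 0, -36, -54, -270, -567, -11421/5, -26973/5, -697653/35, -3497013/70, -12328119/70, …
ICs: h(0) = 0, h′(0) = -36.

f: a_k = 0, 12, -18, 36, -81, 972/5, -486, 8748/7, -6561/2, 8748, …
g: a_k = -3, -9, -27, -81, -243, -729, -2187, -6561, -19683, -59049, …
h₀=f·g: eliminate ⇒ L₀, order ≤ 2·1.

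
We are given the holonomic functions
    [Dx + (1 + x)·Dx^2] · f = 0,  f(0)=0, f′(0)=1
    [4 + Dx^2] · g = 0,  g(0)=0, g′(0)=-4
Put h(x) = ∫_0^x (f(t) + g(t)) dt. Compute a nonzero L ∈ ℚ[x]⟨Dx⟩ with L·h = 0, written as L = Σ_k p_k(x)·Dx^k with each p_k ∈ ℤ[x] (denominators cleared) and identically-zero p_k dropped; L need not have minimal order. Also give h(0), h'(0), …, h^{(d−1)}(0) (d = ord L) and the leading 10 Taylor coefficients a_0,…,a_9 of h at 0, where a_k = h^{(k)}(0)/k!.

L = (20 + 16·x + 8·x^2)·Dx^2 + (12 + 28·x + 24·x^2 + 8·x^3)·Dx^3 + (5 + 4·x + 2·x^2)·Dx^4 + (3 + 7·x + 6·x^2 + 2·x^3)·Dx^5  (order 5).
h: a_k = 0, 0, -3/2, -1/6, 3/4, -1/20, -1/18, -1/42, 61/2520, -1/72, …
ICs: h(0) = 0, h′(0) = 0, h′′(0) = -3, h′′′(0) = -1, h′′′′(0) = 18.

f: a_k = 0, 1, -1/2, 1/3, -1/4, 1/5, -1/6, 1/7, -1/8, 1/9, …
g: a_k = 0, -4, 0, 8/3, 0, -8/15, 0, 16/315, 0, -8/2835, …
f+g: L₀ = lclm(L_f,L_g), ord ≤ 2+2.
∫: right-multiply L₀ by Dx.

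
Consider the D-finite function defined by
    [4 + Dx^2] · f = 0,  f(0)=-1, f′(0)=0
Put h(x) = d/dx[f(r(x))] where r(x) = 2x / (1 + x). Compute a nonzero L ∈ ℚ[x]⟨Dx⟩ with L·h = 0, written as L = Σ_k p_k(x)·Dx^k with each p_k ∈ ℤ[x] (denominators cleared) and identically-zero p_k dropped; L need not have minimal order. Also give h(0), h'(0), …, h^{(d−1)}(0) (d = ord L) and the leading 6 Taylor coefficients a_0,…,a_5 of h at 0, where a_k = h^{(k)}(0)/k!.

L = (22 + 12·x + 6·x^2) + (6 + 18·x + 18·x^2 + 6·x^3)·Dx + (1 + 4·x + 6·x^2 + 4·x^3 + x^4)·Dx^2  (order 2).
h: a_k = 0, 16, -48, 160/3, 160/3, -5488/15, …
ICs: h(0) = 0, h′(0) = 16.

f: a_k = -1, 0, 2, 0, -2/3, 0, …
L₀ from L_f via x↦r, Dx↦r'^{-1}Dx.
Differentiate: ansatz ord ≤ ord L₀ ⇒ L.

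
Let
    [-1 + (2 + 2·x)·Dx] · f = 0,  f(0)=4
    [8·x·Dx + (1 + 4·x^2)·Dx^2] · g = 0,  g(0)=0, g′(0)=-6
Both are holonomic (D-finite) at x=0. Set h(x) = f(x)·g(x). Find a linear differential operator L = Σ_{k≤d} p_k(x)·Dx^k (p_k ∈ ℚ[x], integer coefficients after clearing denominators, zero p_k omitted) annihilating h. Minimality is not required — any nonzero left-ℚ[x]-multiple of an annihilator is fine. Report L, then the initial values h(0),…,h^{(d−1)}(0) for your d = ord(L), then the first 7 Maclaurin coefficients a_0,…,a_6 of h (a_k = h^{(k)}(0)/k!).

f: a_k = 4, 2, -1/2, 1/4, -5/32, 7/64, -21/256, …
g: a_k = 0, -6, 0, 8, 0, -96/5, 0, …
Sym-product of L_f,L_g gives L₀ (≤ ord 2).
L = (3 - 16·x - 4·x^2) + (-4 + 28·x + 48·x^2 + 16·x^3)·Dx + (4 + 8·x + 20·x^2 + 32·x^3 + 16·x^4)·Dx^2  (order 2).
h: a_k = 0, -24, -12, 35, 29/2, -6389/80, -5929/160, …
ICs: h(0) = 0, h′(0) = -24.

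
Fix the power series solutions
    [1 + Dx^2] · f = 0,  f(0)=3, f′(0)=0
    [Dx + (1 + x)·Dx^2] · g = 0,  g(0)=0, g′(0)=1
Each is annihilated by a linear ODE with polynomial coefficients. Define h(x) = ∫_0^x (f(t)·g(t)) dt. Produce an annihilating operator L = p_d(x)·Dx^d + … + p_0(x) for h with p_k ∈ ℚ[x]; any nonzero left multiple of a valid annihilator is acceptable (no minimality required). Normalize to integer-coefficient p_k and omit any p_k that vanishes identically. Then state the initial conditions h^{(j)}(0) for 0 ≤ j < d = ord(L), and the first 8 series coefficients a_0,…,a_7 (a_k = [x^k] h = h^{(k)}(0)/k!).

L = (-3 + 6·x + 19·x^2 + 16·x^3 + 4·x^4)·Dx + (4 + 20·x + 24·x^2 + 8·x^3)·Dx^2 + (20·x + 42·x^2 + 32·x^3 + 8·x^4)·Dx^3 + (4 + 20·x + 24·x^2 + 8·x^3)·Dx^4 + (3 + 14·x + 23·x^2 + 16·x^3 + 4·x^4)·Dx^5  (order 5).
h: a_k = 0, 0, 3/2, -1/2, -1/8, 0, 3/80, -3/112, …
ICs: h(0) = 0, h′(0) = 0, h′′(0) = 3, h′′′(0) = -3, h′′′′(0) = -3.

f: a_k = 3, 0, -3/2, 0, 1/8, 0, -1/240, 0, …
g: a_k = 0, 1, -1/2, 1/3, -1/4, 1/5, -1/6, 1/7, …
f·g: L₀ = L_f ⊗_s L_g, ord ≤ 2·2.
h=∫h₀ ⇒ L = L₀·Dx.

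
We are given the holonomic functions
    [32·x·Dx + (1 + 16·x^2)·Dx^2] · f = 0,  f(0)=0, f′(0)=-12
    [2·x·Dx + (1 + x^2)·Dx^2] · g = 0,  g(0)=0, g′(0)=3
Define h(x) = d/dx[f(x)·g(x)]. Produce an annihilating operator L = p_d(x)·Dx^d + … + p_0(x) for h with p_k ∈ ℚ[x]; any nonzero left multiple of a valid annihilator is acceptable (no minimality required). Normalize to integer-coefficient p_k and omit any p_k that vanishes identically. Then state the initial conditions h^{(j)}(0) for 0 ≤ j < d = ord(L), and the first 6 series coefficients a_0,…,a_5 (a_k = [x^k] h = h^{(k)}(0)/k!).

L = (-384·x - 10880·x^3 - 16384·x^5 + 34816·x^7 + 98304·x^9) + (-68 - 3916·x^2 - 19584·x^4 - 14336·x^6 + 121856·x^8 + 147456·x^10)·Dx + (-136·x - 2632·x^3 - 6528·x^5 + 16448·x^7 + 69632·x^9 + 49152·x^11)·Dx^2 + (-1 - 34·x^2 - 305·x^4 + 4880·x^8 + 8704·x^10 + 4096·x^12)·Dx^3  (order 3).
h: a_k = 0, -72, 0, 816, 0, -57432/5, …
ICs: h(0) = 0, h′(0) = -72, h′′(0) = 0.

f: a_k = 0, -12, 0, 64, 0, -3072/5, …
g: a_k = 0, 3, 0, -1, 0, 3/5, …
f·g: L₀ = L_f ⊗_s L_g, ord ≤ 2·2.
Derive L from L₀ (diff closure).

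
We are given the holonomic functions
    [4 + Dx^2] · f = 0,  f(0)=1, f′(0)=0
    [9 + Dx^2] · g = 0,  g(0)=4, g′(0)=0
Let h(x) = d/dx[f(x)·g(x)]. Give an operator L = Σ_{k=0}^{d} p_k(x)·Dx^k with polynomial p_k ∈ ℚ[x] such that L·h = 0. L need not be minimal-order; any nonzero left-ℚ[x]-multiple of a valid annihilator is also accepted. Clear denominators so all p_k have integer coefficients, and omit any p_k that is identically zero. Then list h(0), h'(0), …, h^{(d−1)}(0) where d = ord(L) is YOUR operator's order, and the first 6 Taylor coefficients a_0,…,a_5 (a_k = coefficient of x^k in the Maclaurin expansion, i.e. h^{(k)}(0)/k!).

f: a_k = 1, 0, -2, 0, 2/3, 0, …
g: a_k = 4, 0, -18, 0, 27/2, 0, …
L₀ := L_f ⊗_s L_g (sym. prod.), ord ≤ 4.
h₀' ⇒ L via d/dx closure of L₀.
L = 25 + 26·Dx^2 + Dx^4  (order 4).
h: a_k = 0, -52, 0, 626/3, 0, -7813/30, …
ICs: h(0) = 0, h′(0) = -52, h′′(0) = 0, h′′′(0) = 1252.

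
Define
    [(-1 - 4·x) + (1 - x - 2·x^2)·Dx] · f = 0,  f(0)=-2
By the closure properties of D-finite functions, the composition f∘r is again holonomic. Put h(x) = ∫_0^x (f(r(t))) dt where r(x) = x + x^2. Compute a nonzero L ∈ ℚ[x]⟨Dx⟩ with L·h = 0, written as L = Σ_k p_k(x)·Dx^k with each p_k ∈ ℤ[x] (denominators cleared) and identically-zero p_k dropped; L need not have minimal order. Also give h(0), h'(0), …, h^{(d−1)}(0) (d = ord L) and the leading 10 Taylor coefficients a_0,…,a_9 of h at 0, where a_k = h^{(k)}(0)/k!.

L = (1 + 6·x + 12·x^2 + 8·x^3)·Dx + (-1 + x + 3·x^2 + 4·x^3 + 2·x^4)·Dx^2  (order 2).
h: a_k = 0, -2, -1, -8/3, -11/2, -58/5, -80/3, -438/7, -597/4, -1088/3, …
ICs: h(0) = 0, h′(0) = -2.

f: a_k = -2, -2, -6, -10, -22, -42, -86, -170, -342, -682, …
Change of var in L_f (x↦r) gives L₀.
h=∫₀ˣh₀: take L = L₀·Dx.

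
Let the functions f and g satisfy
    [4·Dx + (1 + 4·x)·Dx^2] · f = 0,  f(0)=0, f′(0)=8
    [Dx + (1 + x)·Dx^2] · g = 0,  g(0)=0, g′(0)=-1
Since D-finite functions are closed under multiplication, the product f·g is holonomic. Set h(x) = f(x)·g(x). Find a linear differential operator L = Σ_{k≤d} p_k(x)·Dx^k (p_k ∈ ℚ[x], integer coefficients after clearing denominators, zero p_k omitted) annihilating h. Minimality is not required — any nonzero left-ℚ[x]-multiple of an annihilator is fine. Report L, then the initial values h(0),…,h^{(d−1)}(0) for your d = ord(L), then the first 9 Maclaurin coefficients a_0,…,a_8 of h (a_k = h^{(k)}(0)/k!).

L = (136 + 320·x + 256·x^2)·Dx + (290 + 1464·x + 2400·x^2 + 1280·x^3)·Dx^2 + (92 + 740·x + 1992·x^2 + 2240·x^3 + 896·x^4)·Dx^3 + (5 + 58·x + 245·x^2 + 464·x^3 + 400·x^4 + 128·x^5)·Dx^4  (order 4).
h: a_k = 0, 0, -8, 20, -160/3, 470/3, -22204/45, 1628, -194064/35, …
ICs: h(0) = 0, h′(0) = 0, h′′(0) = -16, h′′′(0) = 120.

f: a_k = 0, 8, -16, 128/3, -128, 2048/5, -4096/3, 32768/7, -16384, …
g: a_k = 0, -1, 1/2, -1/3, 1/4, -1/5, 1/6, -1/7, 1/8, …
f·g: L₀ = L_f ⊗_s L_g, ord ≤ 2·2.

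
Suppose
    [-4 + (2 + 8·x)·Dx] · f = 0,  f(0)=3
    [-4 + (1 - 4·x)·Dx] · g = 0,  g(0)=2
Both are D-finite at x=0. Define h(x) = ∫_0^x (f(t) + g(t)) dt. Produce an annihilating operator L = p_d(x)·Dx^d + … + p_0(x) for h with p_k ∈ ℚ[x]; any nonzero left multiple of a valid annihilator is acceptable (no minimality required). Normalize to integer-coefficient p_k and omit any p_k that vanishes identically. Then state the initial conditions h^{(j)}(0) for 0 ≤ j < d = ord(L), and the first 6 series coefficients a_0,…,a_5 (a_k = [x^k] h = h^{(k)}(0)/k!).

f: a_k = 3, 6, -6, 12, -30, 84, …
g: a_k = 2, 8, 32, 128, 512, 2048, …
L₀ := lclm(L_f,L_g); ord L₀ ≤ 1+1.
h=∫₀ˣh₀: take L = L₀·Dx.
L = (40 + 96·x)·Dx + (-18 - 112·x - 288·x^2)·Dx^2 + (1 + 12·x - 16·x^2 - 192·x^3)·Dx^3  (order 3).
h: a_k = 0, 5, 7, 26/3, 35, 482/5, …
ICs: h(0) = 0, h′(0) = 5, h′′(0) = 14.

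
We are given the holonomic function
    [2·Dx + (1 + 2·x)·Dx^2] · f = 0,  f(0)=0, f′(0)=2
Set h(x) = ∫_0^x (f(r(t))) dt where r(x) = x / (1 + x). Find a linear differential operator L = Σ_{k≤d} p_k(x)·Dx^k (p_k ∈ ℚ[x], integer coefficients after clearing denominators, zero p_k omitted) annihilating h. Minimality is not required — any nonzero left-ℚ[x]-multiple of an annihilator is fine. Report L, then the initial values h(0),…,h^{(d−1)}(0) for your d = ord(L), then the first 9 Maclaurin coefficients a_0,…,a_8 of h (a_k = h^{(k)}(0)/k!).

f: a_k = 0, 2, -2, 8/3, -4, 32/5, -32/3, 128/7, -32, …
h₀=f(r): pull back L_f along r ⇒ L₀.
∫: right-multiply L₀ by Dx.
L = (4 + 6·x)·Dx^2 + (1 + 4·x + 3·x^2)·Dx^3  (order 3).
h: a_k = 0, 0, 1, -4/3, 13/6, -4, 121/15, -52/3, 1093/28, …
ICs: h(0) = 0, h′(0) = 0, h′′(0) = 2.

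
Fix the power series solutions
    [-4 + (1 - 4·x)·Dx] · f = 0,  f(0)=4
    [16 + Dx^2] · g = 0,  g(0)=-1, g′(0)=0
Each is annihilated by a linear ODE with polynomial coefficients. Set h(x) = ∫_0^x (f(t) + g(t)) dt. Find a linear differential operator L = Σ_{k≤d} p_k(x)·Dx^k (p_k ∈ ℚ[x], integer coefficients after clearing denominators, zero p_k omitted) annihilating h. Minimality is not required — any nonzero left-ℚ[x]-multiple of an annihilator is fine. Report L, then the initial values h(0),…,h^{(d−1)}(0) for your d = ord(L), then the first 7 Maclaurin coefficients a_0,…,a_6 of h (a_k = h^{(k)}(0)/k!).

L = (448 - 512·x + 1024·x^2)·Dx + (-48 + 320·x - 768·x^2 + 1024·x^3)·Dx^2 + (28 - 32·x + 64·x^2)·Dx^3 + (-3 + 20·x - 48·x^2 + 64·x^3)·Dx^4  (order 4).
h: a_k = 0, 3, 8, 24, 64, 608/3, 2048/3, …
ICs: h(0) = 0, h′(0) = 3, h′′(0) = 16, h′′′(0) = 144.

f: a_k = 4, 16, 64, 256, 1024, 4096, 16384, …
g: a_k = -1, 0, 8, 0, -32/3, 0, 256/45, …
Sum ⇒ L₀ = lclm(L_f,L_g) in ℚ(x)⟨Dx⟩.
h=∫h₀ ⇒ L = L₀·Dx.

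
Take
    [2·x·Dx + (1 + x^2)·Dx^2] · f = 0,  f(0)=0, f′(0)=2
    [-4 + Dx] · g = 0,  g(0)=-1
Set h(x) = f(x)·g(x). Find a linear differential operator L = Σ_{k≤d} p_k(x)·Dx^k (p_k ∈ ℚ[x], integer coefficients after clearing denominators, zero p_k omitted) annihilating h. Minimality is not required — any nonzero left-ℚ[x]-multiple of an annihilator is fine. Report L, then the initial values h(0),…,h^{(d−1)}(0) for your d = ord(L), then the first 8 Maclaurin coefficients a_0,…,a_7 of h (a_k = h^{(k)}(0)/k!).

f: a_k = 0, 2, 0, -2/3, 0, 2/5, 0, -2/7, …
g: a_k = -1, -4, -8, -32/3, -32/3, -128/15, -256/45, -1024/315, …
Product ⇒ symmetric product L₀, ord ≤ 2.
L = (16 - 8·x + 16·x^2) + (-8 + 2·x - 8·x^2)·Dx + (1 + x^2)·Dx^2  (order 2).
h: a_k = 0, -2, -8, -46/3, -56/3, -82/5, -104/9, -754/105, …
ICs: h(0) = 0, h′(0) = -2.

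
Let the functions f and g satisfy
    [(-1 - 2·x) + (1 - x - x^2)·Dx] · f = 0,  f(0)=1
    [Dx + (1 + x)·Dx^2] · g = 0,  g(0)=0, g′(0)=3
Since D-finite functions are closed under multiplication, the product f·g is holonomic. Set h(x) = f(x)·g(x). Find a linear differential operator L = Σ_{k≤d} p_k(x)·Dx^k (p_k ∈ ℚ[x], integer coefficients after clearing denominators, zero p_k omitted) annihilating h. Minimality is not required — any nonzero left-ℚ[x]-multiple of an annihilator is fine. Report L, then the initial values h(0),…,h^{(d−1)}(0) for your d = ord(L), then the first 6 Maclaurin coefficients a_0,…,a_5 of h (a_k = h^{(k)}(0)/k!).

f: a_k = 1, 1, 2, 3, 5, 8, …
g: a_k = 0, 3, -3/2, 1, -3/4, 3/5, …
L₀ := L_f ⊗_s L_g (sym. prod.), ord ≤ 2.
L = (3 + 4·x) + (1 + 7·x + 5·x^2)·Dx + (-1 + 2·x^2 + x^3)·Dx^2  (order 2).
h: a_k = 0, 3, 3/2, 11/2, 25/4, 247/20, …
ICs: h(0) = 0, h′(0) = 3.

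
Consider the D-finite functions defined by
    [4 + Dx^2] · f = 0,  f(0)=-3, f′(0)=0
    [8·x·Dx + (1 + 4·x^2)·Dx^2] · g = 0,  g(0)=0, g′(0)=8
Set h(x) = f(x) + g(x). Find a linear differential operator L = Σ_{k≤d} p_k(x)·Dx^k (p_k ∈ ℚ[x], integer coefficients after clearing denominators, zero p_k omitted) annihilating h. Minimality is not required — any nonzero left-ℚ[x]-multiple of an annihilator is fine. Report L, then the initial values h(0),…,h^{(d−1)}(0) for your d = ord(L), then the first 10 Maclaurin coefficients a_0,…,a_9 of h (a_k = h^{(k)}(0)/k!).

f: a_k = -3, 0, 6, 0, -2, 0, 4/15, 0, -2/105, 0, …
g: a_k = 0, 8, 0, -32/3, 0, 128/5, 0, -512/7, 0, 2048/9, …
f+g: L₀ = lclm(L_f,L_g), ord ≤ 2+2.
L = (-352·x + 1792·x^3 + 512·x^5)·Dx + (-4 + 112·x^2 + 576·x^4 + 256·x^6)·Dx^2 + (-88·x + 448·x^3 + 128·x^5)·Dx^3 + (-1 + 28·x^2 + 144·x^4 + 64·x^6)·Dx^4  (order 4).
h: a_k = -3, 8, 6, -32/3, -2, 128/5, 4/15, -512/7, -2/105, 2048/9, …
ICs: h(0) = -3, h′(0) = 8, h′′(0) = 12, h′′′(0) = -64.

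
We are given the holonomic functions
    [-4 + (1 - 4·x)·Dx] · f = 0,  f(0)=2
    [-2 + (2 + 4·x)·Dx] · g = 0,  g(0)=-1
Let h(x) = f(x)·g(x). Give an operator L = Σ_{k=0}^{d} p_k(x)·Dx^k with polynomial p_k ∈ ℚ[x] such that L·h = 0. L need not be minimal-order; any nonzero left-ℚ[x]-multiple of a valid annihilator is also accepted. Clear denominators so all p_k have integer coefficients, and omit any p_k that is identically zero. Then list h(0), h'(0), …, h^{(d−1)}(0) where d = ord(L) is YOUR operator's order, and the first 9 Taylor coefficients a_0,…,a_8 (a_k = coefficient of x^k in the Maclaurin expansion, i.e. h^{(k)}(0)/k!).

f: a_k = 2, 8, 32, 128, 512, 2048, 8192, 32768, 131072, …
g: a_k = -1, -1, 1/2, -1/2, 5/8, -7/8, 21/16, -33/16, 429/128, …
Product ⇒ symmetric product L₀, ord ≤ 1.
L = (5 + 4·x) + (-1 + 2·x + 8·x^2)·Dx  (order 1).
h: a_k = -2, -10, -39, -157, -2507/4, -10035/4, -80259/8, -321069/8, -10273779/64, …
ICs: h(0) = -2.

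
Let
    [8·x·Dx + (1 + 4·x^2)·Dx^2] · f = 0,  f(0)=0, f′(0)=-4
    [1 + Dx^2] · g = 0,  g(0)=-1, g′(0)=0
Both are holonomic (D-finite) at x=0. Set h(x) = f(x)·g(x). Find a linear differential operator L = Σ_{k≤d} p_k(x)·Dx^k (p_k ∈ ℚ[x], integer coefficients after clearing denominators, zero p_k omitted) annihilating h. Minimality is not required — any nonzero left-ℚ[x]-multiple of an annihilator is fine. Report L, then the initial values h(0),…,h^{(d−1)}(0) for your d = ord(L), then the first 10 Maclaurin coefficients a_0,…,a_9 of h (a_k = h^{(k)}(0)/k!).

f: a_k = 0, -4, 0, 16/3, 0, -64/5, 0, 256/7, 0, -1024/9, …
g: a_k = -1, 0, 1/2, 0, -1/24, 0, 1/720, 0, -1/40320, 0, …
L₀ := L_f ⊗_s L_g (sym. prod.), ord ≤ 4.
L = (85 + 944·x^2 + 416·x^4 + 256·x^6 + 256·x^8) + (144·x + 704·x^3 + 768·x^5 + 1024·x^7)·Dx + (90 + 992·x^2 + 576·x^4 + 512·x^6 + 512·x^8)·Dx^2 + (144·x + 704·x^3 + 768·x^5 + 1024·x^7)·Dx^3 + (5 + 48·x^2 + 160·x^4 + 256·x^6 + 256·x^8)·Dx^4  (order 4).
h: a_k = 0, 4, 0, -22/3, 0, 469/30, 0, -54431/1260, 0, 801991/6048, …
ICs: h(0) = 0, h′(0) = 4, h′′(0) = 0, h′′′(0) = -44.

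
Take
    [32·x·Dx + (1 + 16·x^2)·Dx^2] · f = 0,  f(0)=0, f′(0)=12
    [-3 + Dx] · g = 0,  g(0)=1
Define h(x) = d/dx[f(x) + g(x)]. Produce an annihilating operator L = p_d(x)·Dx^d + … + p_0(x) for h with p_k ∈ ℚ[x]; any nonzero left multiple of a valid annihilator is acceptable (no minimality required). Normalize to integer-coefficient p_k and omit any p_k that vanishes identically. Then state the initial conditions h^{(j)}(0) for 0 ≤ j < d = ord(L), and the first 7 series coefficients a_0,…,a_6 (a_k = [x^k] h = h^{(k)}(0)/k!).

f: a_k = 0, 12, 0, -64, 0, 3072/5, 0, …
g: a_k = 1, 3, 9/2, 9/2, 27/8, 81/40, 81/80, …
Weyl lclm of L_f,L_g ⇒ L₀ (ord ≤ 3).
h₀' ⇒ L via d/dx closure of L₀.
L = (96 - 288·x - 4608·x^2 - 4608·x^3) + (-41 + 1248·x^2 - 2304·x^4)·Dx + (3 + 32·x + 96·x^2 + 512·x^3 + 768·x^4)·Dx^2  (order 2).
h: a_k = 15, 9, -357/2, 27/2, 24657/8, 243/40, -3931917/80, …
ICs: h(0) = 15, h′(0) = 9.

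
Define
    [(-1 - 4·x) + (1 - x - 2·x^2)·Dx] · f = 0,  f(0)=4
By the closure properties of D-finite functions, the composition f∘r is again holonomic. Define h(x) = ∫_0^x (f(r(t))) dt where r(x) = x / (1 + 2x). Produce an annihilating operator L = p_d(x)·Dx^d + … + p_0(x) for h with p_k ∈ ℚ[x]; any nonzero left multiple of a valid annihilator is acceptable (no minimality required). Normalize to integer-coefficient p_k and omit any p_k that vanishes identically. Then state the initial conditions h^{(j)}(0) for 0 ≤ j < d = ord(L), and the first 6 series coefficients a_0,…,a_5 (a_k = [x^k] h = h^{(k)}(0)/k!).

f: a_k = 4, 4, 12, 20, 44, 84, …
L₀ from L_f via x↦r, Dx↦r'^{-1}Dx.
h=∫h₀ ⇒ L = L₀·Dx.
L = (-1 - 6·x)·Dx + (1 + 5·x + 6·x^2)·Dx^2  (order 2).
h: a_k = 0, 4, 2, 4/3, -3, 36/5, …
ICs: h(0) = 0, h′(0) = 4.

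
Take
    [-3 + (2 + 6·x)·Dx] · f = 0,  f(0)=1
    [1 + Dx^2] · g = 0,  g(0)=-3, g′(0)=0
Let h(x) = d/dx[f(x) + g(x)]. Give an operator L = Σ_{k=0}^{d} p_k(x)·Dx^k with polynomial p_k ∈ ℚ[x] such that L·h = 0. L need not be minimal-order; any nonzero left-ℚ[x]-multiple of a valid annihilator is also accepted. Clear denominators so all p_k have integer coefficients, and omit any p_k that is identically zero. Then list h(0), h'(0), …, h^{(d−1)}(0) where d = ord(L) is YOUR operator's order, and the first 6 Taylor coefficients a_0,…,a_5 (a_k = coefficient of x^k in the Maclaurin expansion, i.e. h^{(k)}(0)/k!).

f: a_k = 1, 3/2, -9/8, 27/16, -405/128, 1701/256, …
g: a_k = -3, 0, 3/2, 0, -1/8, 0, …
h₀=f+g: left-lcm gives L₀, ord ≤ 3.
Differentiate: ansatz ord ≤ ord L₀ ⇒ L.
L = (-417 - 72·x - 108·x^2) + (-62 - 234·x - 216·x^2 - 216·x^3)·Dx + (-417 - 72·x - 108·x^2)·Dx^2 + (-62 - 234·x - 216·x^2 - 216·x^3)·Dx^3  (order 3).
h: a_k = 3/2, 3/4, 81/16, -421/32, 8505/256, -229571/2560, …
ICs: h(0) = 3/2, h′(0) = 3/4, h′′(0) = 81/8.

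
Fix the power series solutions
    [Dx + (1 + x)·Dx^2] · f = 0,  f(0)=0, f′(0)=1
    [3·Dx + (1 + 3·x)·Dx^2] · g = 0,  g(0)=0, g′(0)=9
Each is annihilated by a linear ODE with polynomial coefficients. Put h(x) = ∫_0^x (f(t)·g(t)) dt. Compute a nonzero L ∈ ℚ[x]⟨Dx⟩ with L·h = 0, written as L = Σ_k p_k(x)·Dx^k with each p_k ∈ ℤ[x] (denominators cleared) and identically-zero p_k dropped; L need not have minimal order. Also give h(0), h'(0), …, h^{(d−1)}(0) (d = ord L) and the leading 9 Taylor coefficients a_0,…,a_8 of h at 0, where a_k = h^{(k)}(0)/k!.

f: a_k = 0, 1, -1/2, 1/3, -1/4, 1/5, -1/6, 1/7, -1/8, …
g: a_k = 0, 9, -27/2, 27, -243/4, 729/5, -729/2, 6561/7, -19683/8, …
Sym-product of L_f,L_g gives L₀ (≤ ord 4).
∫: right-multiply L₀ by Dx.
L = (30 + 72·x + 54·x^2)·Dx^2 + (76 + 354·x + 540·x^2 + 270·x^3)·Dx^3 + (29 + 200·x + 486·x^2 + 504·x^3 + 189·x^4)·Dx^4 + (2 + 19·x + 68·x^2 + 114·x^3 + 90·x^4 + 27·x^5)·Dx^5  (order 5).
h: a_k = 0, 0, 0, 3, -9/2, 147/20, -27/2, 3807/140, -2343/40, …
ICs: h(0) = 0, h′(0) = 0, h′′(0) = 0, h′′′(0) = 18, h′′′′(0) = -108.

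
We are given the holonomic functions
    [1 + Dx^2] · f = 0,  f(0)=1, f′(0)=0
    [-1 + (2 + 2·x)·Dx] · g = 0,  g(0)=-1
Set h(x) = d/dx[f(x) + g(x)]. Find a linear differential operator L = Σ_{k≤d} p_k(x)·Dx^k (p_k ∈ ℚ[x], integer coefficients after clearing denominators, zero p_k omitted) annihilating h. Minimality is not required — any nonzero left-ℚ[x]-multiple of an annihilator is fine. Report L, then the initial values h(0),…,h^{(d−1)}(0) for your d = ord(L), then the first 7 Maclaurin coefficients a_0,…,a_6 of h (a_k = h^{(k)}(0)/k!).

f: a_k = 1, 0, -1/2, 0, 1/24, 0, -1/720, …
g: a_k = -1, -1/2, 1/8, -1/16, 5/128, -7/256, 21/1024, …
f+g: L₀ = lclm(L_f,L_g), ord ≤ 2+1.
h=h₀': d/dx-closure on L₀ ⇒ L.
L = (-19 - 8·x - 4·x^2) + (-14 - 30·x - 24·x^2 - 8·x^3)·Dx + (-19 - 8·x - 4·x^2)·Dx^2 + (-14 - 30·x - 24·x^2 - 8·x^3)·Dx^3  (order 3).
h: a_k = -1/2, -3/4, -3/16, 31/96, -35/256, 881/7680, -231/2048, …
ICs: h(0) = -1/2, h′(0) = -3/4, h′′(0) = -3/8.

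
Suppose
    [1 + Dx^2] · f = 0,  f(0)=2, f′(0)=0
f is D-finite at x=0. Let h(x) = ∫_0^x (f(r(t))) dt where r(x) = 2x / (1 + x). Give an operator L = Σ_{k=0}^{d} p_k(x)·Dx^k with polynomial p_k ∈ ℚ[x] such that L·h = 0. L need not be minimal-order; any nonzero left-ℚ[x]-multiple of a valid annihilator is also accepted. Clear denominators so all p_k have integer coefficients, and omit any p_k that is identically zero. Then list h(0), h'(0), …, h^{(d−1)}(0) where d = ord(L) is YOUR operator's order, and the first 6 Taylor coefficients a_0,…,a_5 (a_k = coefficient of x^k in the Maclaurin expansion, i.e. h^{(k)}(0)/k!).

f: a_k = 2, 0, -1, 0, 1/12, 0, …
h₀=f(r): pull back L_f along r ⇒ L₀.
h=∫₀ˣh₀: take L = L₀·Dx.
L = 4·Dx + (2 + 6·x + 6·x^2 + 2·x^3)·Dx^2 + (1 + 4·x + 6·x^2 + 4·x^3 + x^4)·Dx^3  (order 3).
h: a_k = 0, 2, 0, -4/3, 2, -32/15, …
ICs: h(0) = 0, h′(0) = 2, h′′(0) = 0.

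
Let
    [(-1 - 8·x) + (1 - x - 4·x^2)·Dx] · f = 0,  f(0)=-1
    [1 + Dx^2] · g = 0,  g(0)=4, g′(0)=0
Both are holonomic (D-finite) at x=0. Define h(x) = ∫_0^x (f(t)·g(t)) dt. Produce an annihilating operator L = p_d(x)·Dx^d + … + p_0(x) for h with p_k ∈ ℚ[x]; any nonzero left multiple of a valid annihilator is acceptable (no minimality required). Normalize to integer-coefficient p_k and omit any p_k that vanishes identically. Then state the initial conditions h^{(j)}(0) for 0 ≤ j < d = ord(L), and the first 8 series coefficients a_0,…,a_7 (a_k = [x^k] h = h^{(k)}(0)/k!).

f: a_k = -1, -1, -5, -9, -29, -65, -181, -441, …
g: a_k = 4, 0, -2, 0, 1/6, 0, -1/180, 0, …
h₀=f·g: eliminate ⇒ L₀, order ≤ 1·2.
∫: right-multiply L₀ by Dx.
L = (7 + x + 4·x^2)·Dx + (2 + 16·x)·Dx^2 + (-1 + x + 4·x^2)·Dx^3  (order 3).
h: a_k = 0, -4, -2, -6, -17/2, -637/30, -1453/36, -17147/180, …
ICs: h(0) = 0, h′(0) = -4, h′′(0) = -4.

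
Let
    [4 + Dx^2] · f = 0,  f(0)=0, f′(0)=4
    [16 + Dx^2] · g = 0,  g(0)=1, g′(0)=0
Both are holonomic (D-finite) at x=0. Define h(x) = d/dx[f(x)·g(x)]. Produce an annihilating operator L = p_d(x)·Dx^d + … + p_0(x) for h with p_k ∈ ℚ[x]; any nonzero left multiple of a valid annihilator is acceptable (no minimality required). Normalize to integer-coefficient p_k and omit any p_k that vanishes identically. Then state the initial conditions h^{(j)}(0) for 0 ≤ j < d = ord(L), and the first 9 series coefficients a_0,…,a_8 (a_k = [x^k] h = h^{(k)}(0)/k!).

L = 144 + 40·Dx^2 + Dx^4  (order 4).
h: a_k = 4, 0, -104, 0, 968/3, 0, -17488/45, 0, 78728/315, …
ICs: h(0) = 4, h′(0) = 0, h′′(0) = -208, h′′′(0) = 0.

f: a_k = 0, 4, 0, -8/3, 0, 8/15, 0, -16/315, 0, …
g: a_k = 1, 0, -8, 0, 32/3, 0, -256/45, 0, 512/315, …
L₀ := L_f ⊗_s L_g (sym. prod.), ord ≤ 4.
h=h₀': d/dx-closure on L₀ ⇒ L.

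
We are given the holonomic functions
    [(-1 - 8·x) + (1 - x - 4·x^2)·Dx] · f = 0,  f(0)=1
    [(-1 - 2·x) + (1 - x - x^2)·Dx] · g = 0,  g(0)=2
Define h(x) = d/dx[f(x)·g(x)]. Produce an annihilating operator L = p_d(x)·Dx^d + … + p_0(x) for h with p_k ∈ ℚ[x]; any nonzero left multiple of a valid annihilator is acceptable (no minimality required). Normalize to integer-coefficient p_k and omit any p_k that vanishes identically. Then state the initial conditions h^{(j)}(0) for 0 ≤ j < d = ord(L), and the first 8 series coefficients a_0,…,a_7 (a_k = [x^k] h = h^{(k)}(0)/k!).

f: a_k = 1, 1, 5, 9, 29, 65, 181, 441, …
g: a_k = 2, 2, 4, 6, 10, 16, 26, 42, …
f·g: L₀ = L_f ⊗_s L_g, ord ≤ 1·1.
Differentiate: ansatz ord ≤ ord L₀ ⇒ L.
L = (16 + 18·x - 12·x^2 - 352·x^3 + 12·x^4 + 600·x^5 + 320·x^6) + (-2 - 4·x + 39·x^2 + 8·x^3 - 140·x^4 - 21·x^5 + 140·x^6 + 64·x^7)·Dx  (order 1).
h: a_k = 4, 32, 114, 448, 1400, 4524, 13412, 40000, …
ICs: h(0) = 4.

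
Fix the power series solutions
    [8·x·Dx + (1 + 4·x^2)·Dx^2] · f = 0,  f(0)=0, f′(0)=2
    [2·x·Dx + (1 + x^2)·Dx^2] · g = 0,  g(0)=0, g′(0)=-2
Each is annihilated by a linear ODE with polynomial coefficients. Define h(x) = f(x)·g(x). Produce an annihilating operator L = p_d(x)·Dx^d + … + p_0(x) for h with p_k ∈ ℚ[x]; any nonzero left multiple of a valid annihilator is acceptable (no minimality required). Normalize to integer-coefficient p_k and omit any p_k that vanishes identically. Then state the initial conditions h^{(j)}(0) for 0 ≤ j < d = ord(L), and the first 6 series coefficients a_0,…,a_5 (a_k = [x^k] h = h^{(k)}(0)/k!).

f: a_k = 0, 2, 0, -8/3, 0, 32/5, …
g: a_k = 0, -2, 0, 2/3, 0, -2/5, …
Sym-product of L_f,L_g gives L₀ (≤ ord 4).
L = (-96·x - 800·x^3 - 1024·x^5 + 640·x^7 + 1536·x^9)·Dx + (-20 - 412·x^2 - 1440·x^4 - 896·x^6 + 2240·x^8 + 2304·x^10)·Dx^2 + (-40·x - 280·x^3 - 480·x^5 + 272·x^7 + 1280·x^9 + 768·x^11)·Dx^3 + (-1 - 10·x^2 - 29·x^4 + 116·x^8 + 160·x^10 + 64·x^12)·Dx^4  (order 4).
h: a_k = 0, 0, -4, 0, 20/3, 0, …
ICs: h(0) = 0, h′(0) = 0, h′′(0) = -8, h′′′(0) = 0.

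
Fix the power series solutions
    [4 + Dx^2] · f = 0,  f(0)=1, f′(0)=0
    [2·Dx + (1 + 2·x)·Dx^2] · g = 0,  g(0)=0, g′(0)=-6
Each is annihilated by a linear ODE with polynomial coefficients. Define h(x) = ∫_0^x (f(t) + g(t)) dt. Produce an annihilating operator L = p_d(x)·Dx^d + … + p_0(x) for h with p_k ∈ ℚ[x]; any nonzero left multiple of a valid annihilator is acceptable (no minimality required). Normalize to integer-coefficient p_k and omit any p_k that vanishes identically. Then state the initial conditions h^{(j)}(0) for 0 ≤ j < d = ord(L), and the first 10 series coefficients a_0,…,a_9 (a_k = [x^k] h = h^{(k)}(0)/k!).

L = (56 + 32·x + 32·x^2)·Dx^2 + (12 + 40·x + 48·x^2 + 32·x^3)·Dx^3 + (14 + 8·x + 8·x^2)·Dx^4 + (3 + 10·x + 12·x^2 + 8·x^3)·Dx^5  (order 5).
h: a_k = 0, 1, -3, 4/3, -2, 38/15, -16/5, 1436/315, -48/7, 30242/2835, …
ICs: h(0) = 0, h′(0) = 1, h′′(0) = -6, h′′′(0) = 8, h′′′′(0) = -48.

f: a_k = 1, 0, -2, 0, 2/3, 0, -4/45, 0, 2/315, 0, …
g: a_k = 0, -6, 6, -8, 12, -96/5, 32, -384/7, 96, -512/3, …
h₀=f+g: left-lcm gives L₀, ord ≤ 4.
h=∫₀ˣh₀: take L = L₀·Dx.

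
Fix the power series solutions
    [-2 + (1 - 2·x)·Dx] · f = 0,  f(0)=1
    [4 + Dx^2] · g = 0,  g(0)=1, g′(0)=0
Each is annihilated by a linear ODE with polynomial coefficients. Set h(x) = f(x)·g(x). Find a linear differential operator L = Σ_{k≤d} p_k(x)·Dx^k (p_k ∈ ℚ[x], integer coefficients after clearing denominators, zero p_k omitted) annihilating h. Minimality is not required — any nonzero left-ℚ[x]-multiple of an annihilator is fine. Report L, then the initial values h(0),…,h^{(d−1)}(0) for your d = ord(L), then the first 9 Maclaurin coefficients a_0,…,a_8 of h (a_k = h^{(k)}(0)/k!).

L = (-4 + 8·x) + 4·Dx + (-1 + 2·x)·Dx^2  (order 2).
h: a_k = 1, 2, 2, 4, 26/3, 52/3, 1556/45, 3112/45, 8714/63, …
ICs: h(0) = 1, h′(0) = 2.

f: a_k = 1, 2, 4, 8, 16, 32, 64, 128, 256, …
g: a_k = 1, 0, -2, 0, 2/3, 0, -4/45, 0, 2/315, …
h₀=f·g: eliminate ⇒ L₀, order ≤ 1·2.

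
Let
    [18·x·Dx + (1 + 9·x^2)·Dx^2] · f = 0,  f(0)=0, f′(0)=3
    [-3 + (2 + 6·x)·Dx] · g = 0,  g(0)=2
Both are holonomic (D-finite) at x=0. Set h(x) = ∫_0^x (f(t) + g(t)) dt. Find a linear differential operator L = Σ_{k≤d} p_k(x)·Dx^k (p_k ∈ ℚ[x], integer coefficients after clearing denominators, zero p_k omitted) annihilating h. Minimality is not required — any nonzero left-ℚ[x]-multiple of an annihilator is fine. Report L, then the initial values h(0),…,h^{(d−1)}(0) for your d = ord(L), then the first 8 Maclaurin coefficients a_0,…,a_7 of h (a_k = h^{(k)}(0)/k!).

L = (-36 - 270·x + 972·x^2 + 1458·x^3)·Dx^2 + (-33 - 144·x + 270·x^2 + 3888·x^3 + 5103·x^4)·Dx^3 + (-2 + 18·x + 108·x^2 + 324·x^3 + 1134·x^4 + 1458·x^5)·Dx^4  (order 4).
h: a_k = 0, 2, 3, -3/4, -45/32, -81/64, 13203/1280, -2187/512, …
ICs: h(0) = 0, h′(0) = 2, h′′(0) = 6, h′′′(0) = -9/2.

f: a_k = 0, 3, 0, -9, 0, 243/5, 0, -2187/7, …
g: a_k = 2, 3, -9/4, 27/8, -405/64, 1701/128, -15309/512, 72171/1024, …
L₀ := lclm(L_f,L_g); ord L₀ ≤ 2+1.
∫: right-multiply L₀ by Dx.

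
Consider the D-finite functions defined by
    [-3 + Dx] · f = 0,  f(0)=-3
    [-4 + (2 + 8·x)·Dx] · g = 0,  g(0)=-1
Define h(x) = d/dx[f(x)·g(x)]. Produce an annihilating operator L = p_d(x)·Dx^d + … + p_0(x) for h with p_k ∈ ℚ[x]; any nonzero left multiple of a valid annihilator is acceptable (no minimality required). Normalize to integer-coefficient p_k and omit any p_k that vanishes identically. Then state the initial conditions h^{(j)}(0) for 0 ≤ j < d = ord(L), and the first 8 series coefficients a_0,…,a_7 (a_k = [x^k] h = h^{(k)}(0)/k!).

L = (17 + 120·x + 144·x^2) + (-5 - 32·x - 48·x^2)·Dx  (order 1).
h: a_k = 15, 51, 207/2, 129/2, 1893/8, -4131/8, 176247/80, -4632021/560, …
ICs: h(0) = 15.

f: a_k = -3, -9, -27/2, -27/2, -81/8, -243/40, -243/80, -729/560, …
g: a_k = -1, -2, 2, -4, 10, -28, 84, -264, …
h₀=f·g: eliminate ⇒ L₀, order ≤ 1·1.
h₀' ⇒ L via d/dx closure of L₀.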